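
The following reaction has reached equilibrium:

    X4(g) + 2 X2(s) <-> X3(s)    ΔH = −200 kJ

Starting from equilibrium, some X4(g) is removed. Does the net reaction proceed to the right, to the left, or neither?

left

Removing X4 (g), a reactant, drives the reaction to the left.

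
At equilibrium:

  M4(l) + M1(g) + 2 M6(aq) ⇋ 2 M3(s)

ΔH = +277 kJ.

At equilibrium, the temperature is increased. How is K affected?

increases

K depends on temperature via the van 't Hoff relation. The forward reaction is endothermic, so raising T increases K.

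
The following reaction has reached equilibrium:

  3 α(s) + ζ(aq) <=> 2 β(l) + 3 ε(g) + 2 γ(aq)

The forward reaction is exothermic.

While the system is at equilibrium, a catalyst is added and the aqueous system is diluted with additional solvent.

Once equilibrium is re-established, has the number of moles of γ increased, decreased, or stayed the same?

A catalyst speeds both forward and reverse rates equally; it changes neither Q nor K — no shift from this change.
Dilution lowers every aqueous concentration by the same factor. Δn_aq = 2 − 1 = +1, so the system shifts toward the side with more dissolved moles — to the right.
The net shift is to the right. γ is a product, so its amount increases.

increases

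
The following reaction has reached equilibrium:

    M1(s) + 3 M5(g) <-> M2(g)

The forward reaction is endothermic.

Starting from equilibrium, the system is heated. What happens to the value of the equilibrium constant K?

increases

K depends on temperature via the van 't Hoff relation. The forward reaction is endothermic, so raising T increases K.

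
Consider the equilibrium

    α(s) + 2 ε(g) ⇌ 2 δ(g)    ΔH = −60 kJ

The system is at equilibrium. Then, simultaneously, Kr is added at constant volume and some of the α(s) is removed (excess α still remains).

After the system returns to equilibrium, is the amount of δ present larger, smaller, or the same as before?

unchanged

At constant volume, adding an inert gas leaves every reacting species' partial pressure unchanged, so Q is unchanged — no shift from this change.
α is a pure solid; its activity is 1 regardless of amount, so Q is unaffected — no shift from this change.
No net shift occurs, so the amount of δ is unchanged.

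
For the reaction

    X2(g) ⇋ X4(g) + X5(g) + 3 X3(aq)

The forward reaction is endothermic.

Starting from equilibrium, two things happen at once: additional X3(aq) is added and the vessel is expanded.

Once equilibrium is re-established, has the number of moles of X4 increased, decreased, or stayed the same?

cannot be determined

Adding X3 (aq), a product, drives the reaction to the left.
Gas moles: reactants 1, products 2 (Δn_gas = +1). Expansion shifts the system toward the side with more moles of gas — to the right.
The two effects oppose each other, so the net shift — and hence the change in X4 — cannot be determined from the given information.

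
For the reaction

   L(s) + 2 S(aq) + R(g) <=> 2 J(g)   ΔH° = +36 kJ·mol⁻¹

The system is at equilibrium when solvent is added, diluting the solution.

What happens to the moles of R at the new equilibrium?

Dilution lowers every aqueous concentration by the same factor. Δn_aq = 0 − 2 = -2, so the system shifts toward the side with more dissolved moles — to the left.
The net shift is to the left. R is a reactant, so its amount increases.

increases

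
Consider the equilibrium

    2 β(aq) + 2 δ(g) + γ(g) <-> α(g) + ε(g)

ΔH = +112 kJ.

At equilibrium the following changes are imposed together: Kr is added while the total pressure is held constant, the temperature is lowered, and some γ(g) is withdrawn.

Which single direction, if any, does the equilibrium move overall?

left

Adding inert gas at constant total pressure expands the volume and lowers every reacting partial pressure. With Δn_gas = 2 − 3 = -1, Q moves away from K toward the side with fewer gas moles, so the system shifts toward the side with more gas moles — to the left.
The forward reaction is endothermic. Lowering T favours the exothermic direction — shift to the left.
Removing γ (g), a reactant, drives the reaction to the left.
All effects act in the same direction — net shift to the left.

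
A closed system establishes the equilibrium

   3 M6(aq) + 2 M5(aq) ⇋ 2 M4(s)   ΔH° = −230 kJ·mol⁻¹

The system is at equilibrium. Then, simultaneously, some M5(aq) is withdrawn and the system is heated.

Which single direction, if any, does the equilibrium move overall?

Removing M5 (aq), a reactant, drives the reaction to the left.
The forward reaction is exothermic. Raising T favours the endothermic direction — shift to the left.
All effects act in the same direction — net shift to the left.

left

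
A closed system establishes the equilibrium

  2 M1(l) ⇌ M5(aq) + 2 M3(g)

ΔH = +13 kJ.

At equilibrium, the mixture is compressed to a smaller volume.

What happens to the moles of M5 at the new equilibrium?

decreases

Gas moles: reactants 0, products 2 (Δn_gas = +2). Compression shifts the system toward the side with fewer moles of gas — to the left.
The net shift is to the left. M5 is a product, so its amount decreases.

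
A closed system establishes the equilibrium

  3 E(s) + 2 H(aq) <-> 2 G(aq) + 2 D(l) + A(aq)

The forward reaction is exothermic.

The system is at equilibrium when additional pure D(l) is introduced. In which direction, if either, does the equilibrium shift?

D is a pure liquid; its activity is 1 regardless of amount, so Q is unaffected — no shift from this change.

no shift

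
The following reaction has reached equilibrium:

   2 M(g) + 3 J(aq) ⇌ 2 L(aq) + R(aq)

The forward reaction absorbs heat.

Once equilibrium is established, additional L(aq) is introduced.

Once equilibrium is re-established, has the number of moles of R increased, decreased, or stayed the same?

Adding L (aq), a product, drives the reaction to the left.
The net shift is to the left. R is a product, so its amount decreases.

decreases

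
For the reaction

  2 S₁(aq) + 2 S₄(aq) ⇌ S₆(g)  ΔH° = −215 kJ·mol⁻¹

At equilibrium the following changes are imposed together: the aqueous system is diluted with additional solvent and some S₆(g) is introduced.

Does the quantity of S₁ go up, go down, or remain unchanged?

Dilution lowers every aqueous concentration by the same factor. Δn_aq = 0 − 4 = -4, so the system shifts toward the side with more dissolved moles — to the left.
Adding S₆ (g), a product, drives the reaction to the left.
The net shift is to the left. S₁ is a reactant, so its amount increases.

increases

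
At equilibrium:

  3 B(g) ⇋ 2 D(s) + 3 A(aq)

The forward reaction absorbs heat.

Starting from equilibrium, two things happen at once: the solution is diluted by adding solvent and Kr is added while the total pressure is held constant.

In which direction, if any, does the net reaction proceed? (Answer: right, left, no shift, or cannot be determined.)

cannot be determined

Dilution lowers every aqueous concentration by the same factor. Δn_aq = 3 − 0 = +3, so the system shifts toward the side with more dissolved moles — to the right.
Adding inert gas at constant total pressure expands the volume and lowers every reacting partial pressure. With Δn_gas = 0 − 3 = -3, Q moves away from K toward the side with fewer gas moles, so the system shifts toward the side with more gas moles — to the left.
The individual effects push in opposite directions; without quantitative information the net direction cannot be determined.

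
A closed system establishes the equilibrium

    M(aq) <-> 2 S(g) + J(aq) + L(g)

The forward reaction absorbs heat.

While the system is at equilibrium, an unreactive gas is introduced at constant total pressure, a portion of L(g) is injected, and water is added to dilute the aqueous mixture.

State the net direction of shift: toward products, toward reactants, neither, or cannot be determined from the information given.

Adding inert gas at constant total pressure expands the volume and lowers every reacting partial pressure. With Δn_gas = 3 − 0 = +3, Q moves away from K toward the side with fewer gas moles, so the system shifts toward the side with more gas moles — to the right.
Adding L (g), a product, drives the reaction to the left.
Dilution scales every aqueous concentration by the same factor. Δn_aq = 1 − 1 = 0, so Q is unchanged — no shift.
The individual effects push in opposite directions; without quantitative information the net direction cannot be determined.

cannot be determined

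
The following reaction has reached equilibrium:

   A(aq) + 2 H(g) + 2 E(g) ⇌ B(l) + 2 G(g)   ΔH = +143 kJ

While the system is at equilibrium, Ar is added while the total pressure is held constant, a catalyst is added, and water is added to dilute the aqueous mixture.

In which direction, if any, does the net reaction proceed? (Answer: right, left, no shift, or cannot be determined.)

left

Adding inert gas at constant total pressure expands the volume and lowers every reacting partial pressure. With Δn_gas = 2 − 4 = -2, Q moves away from K toward the side with fewer gas moles, so the system shifts toward the side with more gas moles — to the left.
A catalyst speeds both forward and reverse rates equally; it changes neither Q nor K — no shift from this change.
Dilution lowers every aqueous concentration by the same factor. Δn_aq = 0 − 1 = -1, so the system shifts toward the side with more dissolved moles — to the left.
Only the nonzero effect(s) matter; the net shift is to the left.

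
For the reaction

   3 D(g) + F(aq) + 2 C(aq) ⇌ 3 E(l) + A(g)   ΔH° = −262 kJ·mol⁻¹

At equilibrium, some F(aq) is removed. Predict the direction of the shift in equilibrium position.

Removing F (aq), a reactant, drives the reaction to the left.

left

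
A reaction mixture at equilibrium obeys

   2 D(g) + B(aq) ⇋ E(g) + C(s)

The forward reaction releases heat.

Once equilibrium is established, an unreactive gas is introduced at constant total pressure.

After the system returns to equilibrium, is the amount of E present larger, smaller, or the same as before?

decreases

Adding inert gas at constant total pressure expands the volume and lowers every reacting partial pressure. With Δn_gas = 1 − 2 = -1, Q moves away from K toward the side with fewer gas moles, so the system shifts toward the side with more gas moles — to the left.
The net shift is to the left. E is a product, so its amount decreases.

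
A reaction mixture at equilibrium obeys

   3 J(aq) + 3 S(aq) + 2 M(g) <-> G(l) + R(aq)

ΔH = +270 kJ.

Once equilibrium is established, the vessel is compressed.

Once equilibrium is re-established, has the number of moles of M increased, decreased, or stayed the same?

decreases

Gas moles: reactants 2, products 0 (Δn_gas = -2). Compression shifts the system toward the side with fewer moles of gas — to the right.
The net shift is to the right. M is a reactant, so its amount decreases.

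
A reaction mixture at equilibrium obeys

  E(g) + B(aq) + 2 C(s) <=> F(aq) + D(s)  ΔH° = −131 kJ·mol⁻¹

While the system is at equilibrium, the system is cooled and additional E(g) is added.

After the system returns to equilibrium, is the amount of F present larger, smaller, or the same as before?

The forward reaction is exothermic. Lowering T favours the exothermic direction — shift to the right.
Adding E (g), a reactant, drives the reaction to the right.
The net shift is to the right. F is a product, so its amount increases.

increases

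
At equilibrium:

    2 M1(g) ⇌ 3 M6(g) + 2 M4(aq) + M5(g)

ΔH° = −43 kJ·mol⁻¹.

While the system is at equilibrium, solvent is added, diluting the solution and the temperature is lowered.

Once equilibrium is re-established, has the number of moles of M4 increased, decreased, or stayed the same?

Dilution lowers every aqueous concentration by the same factor. Δn_aq = 2 − 0 = +2, so the system shifts toward the side with more dissolved moles — to the right.
The forward reaction is exothermic. Lowering T favours the exothermic direction — shift to the right.
The net shift is to the right. M4 is a product, so its amount increases.

increases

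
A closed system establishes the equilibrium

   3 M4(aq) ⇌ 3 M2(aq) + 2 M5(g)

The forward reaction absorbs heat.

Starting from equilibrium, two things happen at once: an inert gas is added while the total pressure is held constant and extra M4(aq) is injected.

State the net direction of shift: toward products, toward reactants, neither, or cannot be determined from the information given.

right

Adding inert gas at constant total pressure expands the volume and lowers every reacting partial pressure. With Δn_gas = 2 − 0 = +2, Q moves away from K toward the side with fewer gas moles, so the system shifts toward the side with more gas moles — to the right.
Adding M4 (aq), a reactant, drives the reaction to the right.
All effects act in the same direction — net shift to the right.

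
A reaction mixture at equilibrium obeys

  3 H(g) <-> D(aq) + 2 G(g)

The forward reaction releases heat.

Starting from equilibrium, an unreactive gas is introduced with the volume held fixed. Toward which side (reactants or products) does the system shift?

no shift

At constant volume, adding an inert gas leaves every reacting species' partial pressure unchanged, so Q is unchanged — no shift from this change.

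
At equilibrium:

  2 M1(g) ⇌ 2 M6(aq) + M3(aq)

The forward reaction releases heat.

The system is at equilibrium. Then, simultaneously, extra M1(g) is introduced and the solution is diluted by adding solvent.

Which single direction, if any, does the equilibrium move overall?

Adding M1 (g), a reactant, drives the reaction to the right.
Dilution lowers every aqueous concentration by the same factor. Δn_aq = 3 − 0 = +3, so the system shifts toward the side with more dissolved moles — to the right.
All effects act in the same direction — net shift to the right.

right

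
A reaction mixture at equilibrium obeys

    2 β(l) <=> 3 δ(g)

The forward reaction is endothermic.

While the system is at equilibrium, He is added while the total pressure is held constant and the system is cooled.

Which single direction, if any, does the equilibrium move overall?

cannot be determined

Adding inert gas at constant total pressure expands the volume and lowers every reacting partial pressure. With Δn_gas = 3 − 0 = +3, Q moves away from K toward the side with fewer gas moles, so the system shifts toward the side with more gas moles — to the right.
The forward reaction is endothermic. Lowering T favours the exothermic direction — shift to the left.
The individual effects push in opposite directions; without quantitative information the net direction cannot be determined.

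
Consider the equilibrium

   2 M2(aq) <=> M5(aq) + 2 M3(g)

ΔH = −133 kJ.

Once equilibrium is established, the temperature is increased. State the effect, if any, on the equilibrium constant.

K depends on temperature via the van 't Hoff relation. The forward reaction is exothermic, so raising T decreases K.

decreases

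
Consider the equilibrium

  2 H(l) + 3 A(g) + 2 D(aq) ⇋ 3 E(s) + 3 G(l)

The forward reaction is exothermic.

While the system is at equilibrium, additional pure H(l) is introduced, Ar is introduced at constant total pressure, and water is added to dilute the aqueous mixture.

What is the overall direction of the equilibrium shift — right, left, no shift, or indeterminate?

H is a pure liquid; its activity is 1 regardless of amount, so Q is unaffected — no shift from this change.
Adding inert gas at constant total pressure expands the volume and lowers every reacting partial pressure. With Δn_gas = 0 − 3 = -3, Q moves away from K toward the side with fewer gas moles, so the system shifts toward the side with more gas moles — to the left.
Dilution lowers every aqueous concentration by the same factor. Δn_aq = 0 − 2 = -2, so the system shifts toward the side with more dissolved moles — to the left.
Only the nonzero effect(s) matter; the net shift is to the left.

left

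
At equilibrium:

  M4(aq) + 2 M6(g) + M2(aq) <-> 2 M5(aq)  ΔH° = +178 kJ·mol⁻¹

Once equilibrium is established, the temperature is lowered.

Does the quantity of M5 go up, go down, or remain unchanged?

decreases

The forward reaction is endothermic. Lowering T favours the exothermic direction — shift to the left.
The net shift is to the left. M5 is a product, so its amount decreases.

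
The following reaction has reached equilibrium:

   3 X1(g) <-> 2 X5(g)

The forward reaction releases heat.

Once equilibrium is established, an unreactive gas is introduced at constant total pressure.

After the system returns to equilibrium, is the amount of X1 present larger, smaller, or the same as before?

increases

Adding inert gas at constant total pressure expands the volume and lowers every reacting partial pressure. With Δn_gas = 2 − 3 = -1, Q moves away from K toward the side with fewer gas moles, so the system shifts toward the side with more gas moles — to the left.
The net shift is to the left. X1 is a reactant, so its amount increases.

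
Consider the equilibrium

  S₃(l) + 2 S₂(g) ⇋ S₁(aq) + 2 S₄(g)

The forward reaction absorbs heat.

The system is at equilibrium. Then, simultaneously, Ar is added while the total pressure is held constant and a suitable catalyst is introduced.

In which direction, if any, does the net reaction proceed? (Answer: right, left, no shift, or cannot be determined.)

Adding inert gas at constant total pressure expands the volume, scaling every reacting partial pressure by the same factor. Δn_gas = 2 − 2 = 0, so Q is unchanged — no shift.
A catalyst speeds both forward and reverse rates equally; it changes neither Q nor K — no shift from this change.
None of the changes alters Q relative to K, so there is no net shift.

no shift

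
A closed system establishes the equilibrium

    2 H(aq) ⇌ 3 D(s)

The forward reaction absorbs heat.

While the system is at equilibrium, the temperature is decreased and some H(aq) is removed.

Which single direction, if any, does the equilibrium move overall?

The forward reaction is endothermic. Lowering T favours the exothermic direction — shift to the left.
Removing H (aq), a reactant, drives the reaction to the left.
All effects act in the same direction — net shift to the left.

left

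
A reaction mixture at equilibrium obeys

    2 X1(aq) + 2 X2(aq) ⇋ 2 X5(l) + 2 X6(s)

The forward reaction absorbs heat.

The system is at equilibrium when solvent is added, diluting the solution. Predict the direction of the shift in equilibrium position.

Dilution lowers every aqueous concentration by the same factor. Δn_aq = 0 − 4 = -4, so the system shifts toward the side with more dissolved moles — to the left.

left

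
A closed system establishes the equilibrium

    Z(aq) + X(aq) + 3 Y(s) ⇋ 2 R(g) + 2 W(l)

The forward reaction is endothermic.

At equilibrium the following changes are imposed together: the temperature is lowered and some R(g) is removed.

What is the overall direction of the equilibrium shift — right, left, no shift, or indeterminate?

cannot be determined

The forward reaction is endothermic. Lowering T favours the exothermic direction — shift to the left.
Removing R (g), a product, drives the reaction to the right.
The individual effects push in opposite directions; without quantitative information the net direction cannot be determined.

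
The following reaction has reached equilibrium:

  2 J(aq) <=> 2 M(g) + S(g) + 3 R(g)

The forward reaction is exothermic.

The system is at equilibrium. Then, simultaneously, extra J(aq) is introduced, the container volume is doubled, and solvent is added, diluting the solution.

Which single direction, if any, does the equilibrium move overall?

Adding J (aq), a reactant, drives the reaction to the right.
Gas moles: reactants 0, products 6 (Δn_gas = +6). Expansion shifts the system toward the side with more moles of gas — to the right.
Dilution lowers every aqueous concentration by the same factor. Δn_aq = 0 − 2 = -2, so the system shifts toward the side with more dissolved moles — to the left.
The individual effects push in opposite directions; without quantitative information the net direction cannot be determined.

cannot be determined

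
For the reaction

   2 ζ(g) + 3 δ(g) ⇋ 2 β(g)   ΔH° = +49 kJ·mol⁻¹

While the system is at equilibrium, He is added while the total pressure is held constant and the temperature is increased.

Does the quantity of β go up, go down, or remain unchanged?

cannot be determined

Adding inert gas at constant total pressure expands the volume and lowers every reacting partial pressure. With Δn_gas = 2 − 5 = -3, Q moves away from K toward the side with fewer gas moles, so the system shifts toward the side with more gas moles — to the left.
The forward reaction is endothermic. Raising T favours the endothermic direction — shift to the right.
The two effects oppose each other, so the net shift — and hence the change in β — cannot be determined from the given information.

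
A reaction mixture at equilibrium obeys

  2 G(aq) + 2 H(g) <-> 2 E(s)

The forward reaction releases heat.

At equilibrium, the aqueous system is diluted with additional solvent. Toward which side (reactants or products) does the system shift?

left

Dilution lowers every aqueous concentration by the same factor. Δn_aq = 0 − 2 = -2, so the system shifts toward the side with more dissolved moles — to the left.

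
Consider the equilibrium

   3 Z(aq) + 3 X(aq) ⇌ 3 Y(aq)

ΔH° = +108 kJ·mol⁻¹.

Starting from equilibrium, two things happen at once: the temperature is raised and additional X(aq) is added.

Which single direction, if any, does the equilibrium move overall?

right

The forward reaction is endothermic. Raising T favours the endothermic direction — shift to the right.
Adding X (aq), a reactant, drives the reaction to the right.
All effects act in the same direction — net shift to the right.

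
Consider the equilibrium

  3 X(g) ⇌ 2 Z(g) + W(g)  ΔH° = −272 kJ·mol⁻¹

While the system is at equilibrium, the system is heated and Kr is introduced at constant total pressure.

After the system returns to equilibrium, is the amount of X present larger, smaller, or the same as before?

The forward reaction is exothermic. Raising T favours the endothermic direction — shift to the left.
Adding inert gas at constant total pressure expands the volume, scaling every reacting partial pressure by the same factor. Δn_gas = 3 − 3 = 0, so Q is unchanged — no shift.
The net shift is to the left. X is a reactant, so its amount increases.

increases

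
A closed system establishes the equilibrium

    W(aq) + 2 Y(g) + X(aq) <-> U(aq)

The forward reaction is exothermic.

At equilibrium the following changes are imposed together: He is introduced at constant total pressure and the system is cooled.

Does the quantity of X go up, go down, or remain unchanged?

Adding inert gas at constant total pressure expands the volume and lowers every reacting partial pressure. With Δn_gas = 0 − 2 = -2, Q moves away from K toward the side with fewer gas moles, so the system shifts toward the side with more gas moles — to the left.
The forward reaction is exothermic. Lowering T favours the exothermic direction — shift to the right.
The two effects oppose each other, so the net shift — and hence the change in X — cannot be determined from the given information.

cannot be determined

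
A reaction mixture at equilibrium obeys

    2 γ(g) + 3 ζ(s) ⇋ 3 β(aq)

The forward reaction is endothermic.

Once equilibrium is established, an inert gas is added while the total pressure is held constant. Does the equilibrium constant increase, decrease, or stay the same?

The equilibrium constant depends only on temperature. This perturbation may move the position of equilibrium, but since T is unchanged, K itself is unchanged.

unchanged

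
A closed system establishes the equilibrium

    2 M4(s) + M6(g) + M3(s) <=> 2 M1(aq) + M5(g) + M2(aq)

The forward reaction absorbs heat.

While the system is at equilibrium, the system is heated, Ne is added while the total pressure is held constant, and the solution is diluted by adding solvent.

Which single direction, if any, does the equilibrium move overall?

The forward reaction is endothermic. Raising T favours the endothermic direction — shift to the right.
Adding inert gas at constant total pressure expands the volume, scaling every reacting partial pressure by the same factor. Δn_gas = 1 − 1 = 0, so Q is unchanged — no shift.
Dilution lowers every aqueous concentration by the same factor. Δn_aq = 3 − 0 = +3, so the system shifts toward the side with more dissolved moles — to the right.
Only the nonzero effect(s) matter; the net shift is to the right.

right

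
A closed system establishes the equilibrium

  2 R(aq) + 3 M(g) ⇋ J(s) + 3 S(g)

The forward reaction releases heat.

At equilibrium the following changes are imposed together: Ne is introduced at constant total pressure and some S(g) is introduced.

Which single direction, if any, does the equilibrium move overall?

Adding inert gas at constant total pressure expands the volume, scaling every reacting partial pressure by the same factor. Δn_gas = 3 − 3 = 0, so Q is unchanged — no shift.
Adding S (g), a product, drives the reaction to the left.
Only the nonzero effect(s) matter; the net shift is to the left.

left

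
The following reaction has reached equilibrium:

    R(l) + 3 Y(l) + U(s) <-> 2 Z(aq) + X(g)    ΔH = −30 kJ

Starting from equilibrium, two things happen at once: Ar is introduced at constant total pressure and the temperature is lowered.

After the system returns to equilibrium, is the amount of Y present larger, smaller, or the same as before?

Adding inert gas at constant total pressure expands the volume and lowers every reacting partial pressure. With Δn_gas = 1 − 0 = +1, Q moves away from K toward the side with fewer gas moles, so the system shifts toward the side with more gas moles — to the right.
The forward reaction is exothermic. Lowering T favours the exothermic direction — shift to the right.
The net shift is to the right. Y is a reactant, so its amount decreases.

decreases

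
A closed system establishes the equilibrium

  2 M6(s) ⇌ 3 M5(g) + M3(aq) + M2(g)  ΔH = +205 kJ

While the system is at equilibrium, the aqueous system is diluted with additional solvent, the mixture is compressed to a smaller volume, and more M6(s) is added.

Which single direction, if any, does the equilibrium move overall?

Dilution lowers every aqueous concentration by the same factor. Δn_aq = 1 − 0 = +1, so the system shifts toward the side with more dissolved moles — to the right.
Gas moles: reactants 0, products 4 (Δn_gas = +4). Compression shifts the system toward the side with fewer moles of gas — to the left.
M6 is a pure solid; its activity is 1 regardless of amount, so Q is unaffected — no shift from this change.
The individual effects push in opposite directions; without quantitative information the net direction cannot be determined.

cannot be determined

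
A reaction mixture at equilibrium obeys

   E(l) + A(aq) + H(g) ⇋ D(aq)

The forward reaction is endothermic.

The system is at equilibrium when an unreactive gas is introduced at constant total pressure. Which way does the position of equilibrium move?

Adding inert gas at constant total pressure expands the volume and lowers every reacting partial pressure. With Δn_gas = 0 − 1 = -1, Q moves away from K toward the side with fewer gas moles, so the system shifts toward the side with more gas moles — to the left.

left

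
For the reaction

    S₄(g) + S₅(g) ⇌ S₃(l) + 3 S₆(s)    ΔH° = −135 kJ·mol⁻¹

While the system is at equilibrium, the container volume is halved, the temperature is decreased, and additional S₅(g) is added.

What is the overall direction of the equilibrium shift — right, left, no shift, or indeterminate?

right

Gas moles: reactants 2, products 0 (Δn_gas = -2). Compression shifts the system toward the side with fewer moles of gas — to the right.
The forward reaction is exothermic. Lowering T favours the exothermic direction — shift to the right.
Adding S₅ (g), a reactant, drives the reaction to the right.
All effects act in the same direction — net shift to the right.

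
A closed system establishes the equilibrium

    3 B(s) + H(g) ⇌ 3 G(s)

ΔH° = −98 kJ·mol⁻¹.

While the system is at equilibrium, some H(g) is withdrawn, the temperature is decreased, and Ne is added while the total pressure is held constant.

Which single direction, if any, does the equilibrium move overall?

cannot be determined

Removing H (g), a reactant, drives the reaction to the left.
The forward reaction is exothermic. Lowering T favours the exothermic direction — shift to the right.
Adding inert gas at constant total pressure expands the volume and lowers every reacting partial pressure. With Δn_gas = 0 − 1 = -1, Q moves away from K toward the side with fewer gas moles, so the system shifts toward the side with more gas moles — to the left.
The individual effects push in opposite directions; without quantitative information the net direction cannot be determined.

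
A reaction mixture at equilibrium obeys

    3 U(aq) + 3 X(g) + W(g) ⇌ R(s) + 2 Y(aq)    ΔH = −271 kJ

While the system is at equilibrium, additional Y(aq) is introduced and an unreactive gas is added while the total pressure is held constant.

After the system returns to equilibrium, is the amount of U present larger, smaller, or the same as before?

increases

Adding Y (aq), a product, drives the reaction to the left.
Adding inert gas at constant total pressure expands the volume and lowers every reacting partial pressure. With Δn_gas = 0 − 4 = -4, Q moves away from K toward the side with fewer gas moles, so the system shifts toward the side with more gas moles — to the left.
The net shift is to the left. U is a reactant, so its amount increases.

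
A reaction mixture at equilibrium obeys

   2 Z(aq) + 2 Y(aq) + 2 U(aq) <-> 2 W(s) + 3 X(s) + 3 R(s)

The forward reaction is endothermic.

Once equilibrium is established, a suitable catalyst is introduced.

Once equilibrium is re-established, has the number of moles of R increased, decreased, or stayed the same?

A catalyst speeds both forward and reverse rates equally; it changes neither Q nor K — no shift from this change.
No net shift occurs, so the amount of R is unchanged.

unchanged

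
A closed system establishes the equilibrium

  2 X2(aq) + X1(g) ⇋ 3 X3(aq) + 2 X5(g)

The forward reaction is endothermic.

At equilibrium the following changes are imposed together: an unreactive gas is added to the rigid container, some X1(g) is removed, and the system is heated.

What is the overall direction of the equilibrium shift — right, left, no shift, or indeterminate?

At constant volume, adding an inert gas leaves every reacting species' partial pressure unchanged, so Q is unchanged — no shift from this change.
Removing X1 (g), a reactant, drives the reaction to the left.
The forward reaction is endothermic. Raising T favours the endothermic direction — shift to the right.
The individual effects push in opposite directions; without quantitative information the net direction cannot be determined.

cannot be determined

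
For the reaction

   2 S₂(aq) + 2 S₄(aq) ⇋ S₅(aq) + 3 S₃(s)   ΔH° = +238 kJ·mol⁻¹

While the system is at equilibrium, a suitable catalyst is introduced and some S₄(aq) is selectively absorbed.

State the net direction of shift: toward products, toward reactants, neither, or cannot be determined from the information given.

A catalyst speeds both forward and reverse rates equally; it changes neither Q nor K — no shift from this change.
Removing S₄ (aq), a reactant, drives the reaction to the left.
Only the nonzero effect(s) matter; the net shift is to the left.

left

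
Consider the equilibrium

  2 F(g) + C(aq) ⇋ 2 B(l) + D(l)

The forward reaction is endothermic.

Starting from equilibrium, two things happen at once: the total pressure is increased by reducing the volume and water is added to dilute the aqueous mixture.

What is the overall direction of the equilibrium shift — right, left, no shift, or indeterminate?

cannot be determined

Gas moles: reactants 2, products 0 (Δn_gas = -2). Compression shifts the system toward the side with fewer moles of gas — to the right.
Dilution lowers every aqueous concentration by the same factor. Δn_aq = 0 − 1 = -1, so the system shifts toward the side with more dissolved moles — to the left.
The individual effects push in opposite directions; without quantitative information the net direction cannot be determined.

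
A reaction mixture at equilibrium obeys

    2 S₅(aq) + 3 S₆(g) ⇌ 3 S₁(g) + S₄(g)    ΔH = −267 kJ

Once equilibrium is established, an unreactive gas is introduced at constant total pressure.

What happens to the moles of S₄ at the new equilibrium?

increases

Adding inert gas at constant total pressure expands the volume and lowers every reacting partial pressure. With Δn_gas = 4 − 3 = +1, Q moves away from K toward the side with fewer gas moles, so the system shifts toward the side with more gas moles — to the right.
The net shift is to the right. S₄ is a product, so its amount increases.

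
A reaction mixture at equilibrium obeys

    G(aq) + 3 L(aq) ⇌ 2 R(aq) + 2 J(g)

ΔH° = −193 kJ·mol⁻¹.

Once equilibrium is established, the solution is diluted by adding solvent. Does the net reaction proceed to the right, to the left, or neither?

left

Dilution lowers every aqueous concentration by the same factor. Δn_aq = 2 − 4 = -2, so the system shifts toward the side with more dissolved moles — to the left.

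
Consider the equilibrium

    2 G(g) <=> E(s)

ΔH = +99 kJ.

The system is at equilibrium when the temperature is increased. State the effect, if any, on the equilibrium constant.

K depends on temperature via the van 't Hoff relation. The forward reaction is endothermic, so raising T increases K.

increases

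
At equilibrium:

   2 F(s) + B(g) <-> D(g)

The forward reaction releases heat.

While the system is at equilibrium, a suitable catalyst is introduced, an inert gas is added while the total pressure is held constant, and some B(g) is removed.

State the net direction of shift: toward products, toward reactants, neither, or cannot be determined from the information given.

left

A catalyst speeds both forward and reverse rates equally; it changes neither Q nor K — no shift from this change.
Adding inert gas at constant total pressure expands the volume, scaling every reacting partial pressure by the same factor. Δn_gas = 1 − 1 = 0, so Q is unchanged — no shift.
Removing B (g), a reactant, drives the reaction to the left.
Only the nonzero effect(s) matter; the net shift is to the left.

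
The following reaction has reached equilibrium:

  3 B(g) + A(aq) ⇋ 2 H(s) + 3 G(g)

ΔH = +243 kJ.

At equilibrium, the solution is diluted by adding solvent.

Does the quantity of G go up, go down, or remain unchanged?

Dilution lowers every aqueous concentration by the same factor. Δn_aq = 0 − 1 = -1, so the system shifts toward the side with more dissolved moles — to the left.
The net shift is to the left. G is a product, so its amount decreases.

decreases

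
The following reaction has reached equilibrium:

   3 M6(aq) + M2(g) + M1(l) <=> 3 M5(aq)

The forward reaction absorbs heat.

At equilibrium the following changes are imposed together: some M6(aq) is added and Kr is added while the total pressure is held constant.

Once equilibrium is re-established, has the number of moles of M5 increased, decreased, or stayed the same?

cannot be determined

Adding M6 (aq), a reactant, drives the reaction to the right.
Adding inert gas at constant total pressure expands the volume and lowers every reacting partial pressure. With Δn_gas = 0 − 1 = -1, Q moves away from K toward the side with fewer gas moles, so the system shifts toward the side with more gas moles — to the left.
The two effects oppose each other, so the net shift — and hence the change in M5 — cannot be determined from the given information.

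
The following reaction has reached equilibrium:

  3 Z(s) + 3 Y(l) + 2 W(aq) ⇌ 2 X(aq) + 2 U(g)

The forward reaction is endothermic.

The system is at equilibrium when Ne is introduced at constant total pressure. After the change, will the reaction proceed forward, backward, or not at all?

right

Adding inert gas at constant total pressure expands the volume and lowers every reacting partial pressure. With Δn_gas = 2 − 0 = +2, Q moves away from K toward the side with fewer gas moles, so the system shifts toward the side with more gas moles — to the right.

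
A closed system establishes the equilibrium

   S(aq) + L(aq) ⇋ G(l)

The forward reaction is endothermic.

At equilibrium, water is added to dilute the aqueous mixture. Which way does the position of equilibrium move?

left

Dilution lowers every aqueous concentration by the same factor. Δn_aq = 0 − 2 = -2, so the system shifts toward the side with more dissolved moles — to the left.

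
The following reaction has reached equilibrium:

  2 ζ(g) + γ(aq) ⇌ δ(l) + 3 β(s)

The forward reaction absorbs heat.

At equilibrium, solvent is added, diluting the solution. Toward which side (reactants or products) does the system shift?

left

Dilution lowers every aqueous concentration by the same factor. Δn_aq = 0 − 1 = -1, so the system shifts toward the side with more dissolved moles — to the left.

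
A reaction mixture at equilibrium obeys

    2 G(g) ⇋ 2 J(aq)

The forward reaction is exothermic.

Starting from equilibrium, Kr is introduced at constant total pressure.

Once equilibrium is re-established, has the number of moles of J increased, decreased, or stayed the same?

decreases

Adding inert gas at constant total pressure expands the volume and lowers every reacting partial pressure. With Δn_gas = 0 − 2 = -2, Q moves away from K toward the side with fewer gas moles, so the system shifts toward the side with more gas moles — to the left.
The net shift is to the left. J is a product, so its amount decreases.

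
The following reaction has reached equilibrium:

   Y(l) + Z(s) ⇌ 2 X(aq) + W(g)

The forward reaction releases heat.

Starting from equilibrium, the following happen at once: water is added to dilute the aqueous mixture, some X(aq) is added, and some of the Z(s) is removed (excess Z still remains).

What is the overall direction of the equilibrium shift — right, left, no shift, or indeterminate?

cannot be determined

Dilution lowers every aqueous concentration by the same factor. Δn_aq = 2 − 0 = +2, so the system shifts toward the side with more dissolved moles — to the right.
Adding X (aq), a product, drives the reaction to the left.
Z is a pure solid; its activity is 1 regardless of amount, so Q is unaffected — no shift from this change.
The individual effects push in opposite directions; without quantitative information the net direction cannot be determined.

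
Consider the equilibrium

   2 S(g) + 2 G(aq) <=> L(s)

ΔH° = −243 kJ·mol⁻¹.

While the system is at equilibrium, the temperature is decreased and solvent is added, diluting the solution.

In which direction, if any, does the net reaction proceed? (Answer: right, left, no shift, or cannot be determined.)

The forward reaction is exothermic. Lowering T favours the exothermic direction — shift to the right.
Dilution lowers every aqueous concentration by the same factor. Δn_aq = 0 − 2 = -2, so the system shifts toward the side with more dissolved moles — to the left.
The individual effects push in opposite directions; without quantitative information the net direction cannot be determined.

cannot be determined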